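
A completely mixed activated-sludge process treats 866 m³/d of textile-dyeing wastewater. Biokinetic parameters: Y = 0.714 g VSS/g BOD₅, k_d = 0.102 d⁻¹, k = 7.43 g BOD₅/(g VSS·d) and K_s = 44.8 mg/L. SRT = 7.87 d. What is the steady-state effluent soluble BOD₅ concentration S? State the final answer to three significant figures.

From the Monod/SRT balance for a CMAS, S = K_s·(1+k_d θ_c)/[θ_c·(Y k − k_d) − 1] = 44.8 × (1 + 0.102 × 7.87) / [7.87 × (0.714 × 7.43 − 0.102) − 1] = 80.76 / 39.95 = 2.022 mg/L.

S ≈ 2.02 mg/L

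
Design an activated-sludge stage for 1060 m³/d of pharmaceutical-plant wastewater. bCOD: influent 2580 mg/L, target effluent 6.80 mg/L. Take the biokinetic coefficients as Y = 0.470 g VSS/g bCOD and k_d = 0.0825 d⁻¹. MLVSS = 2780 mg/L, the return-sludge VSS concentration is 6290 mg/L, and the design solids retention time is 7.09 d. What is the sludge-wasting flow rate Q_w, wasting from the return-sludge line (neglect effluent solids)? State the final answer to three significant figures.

Rearranging the biomass balance for a CMAS with decay, V = Y·Q·ΔS·θ_c / [X·(1+k_d θ_c)] = 0.470 × 1060 × (2580 − 6.80) × 7.09 / [2780 × (1 + 0.0825 × 7.09)] = 9.09×10^6 / 4406 = 2063 m³.
θ_c = V·X/(Q_w·X_r) when wasting from the recycle, so Q_w = V·X/(θ_c·X_r) = 2063 × 2780 / (7.09 × 6290) = 128.6 m³/d.

Q_w ≈ 129 m³/d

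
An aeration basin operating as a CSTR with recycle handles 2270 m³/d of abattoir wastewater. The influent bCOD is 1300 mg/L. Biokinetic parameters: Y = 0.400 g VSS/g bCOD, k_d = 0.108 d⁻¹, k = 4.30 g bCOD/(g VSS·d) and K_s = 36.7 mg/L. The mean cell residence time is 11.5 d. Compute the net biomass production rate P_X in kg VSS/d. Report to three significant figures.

P_X ≈ 525 kg VSS/d

For a completely mixed reactor with recycle the Lawrence–McCarty relation gives S = K_s·(1 + k_d·θ_c) / [θ_c·(Y·k − k_d) − 1] = 36.7 × (1 + 0.108 × 11.5) / [11.5 × (0.400 × 4.30 − 0.108) − 1] = 82.28 / 17.54 = 4.692 mg/L.
Correct the yield for decay: Y_obs = Y/(1 + k_d θ_c) = 0.400 / (1 + 0.108 × 11.5) = 0.400 / 2.242 = 0.1784.
Mass of bCOD removed per day: Q(S₀ − S) = 2270 × 1295 g/m³ = 2940 kg/d.
Biomass produced: P_X = Y_obs·Q·ΔS = 0.1784 × 2940 ≈ 524.6 kg VSS/d.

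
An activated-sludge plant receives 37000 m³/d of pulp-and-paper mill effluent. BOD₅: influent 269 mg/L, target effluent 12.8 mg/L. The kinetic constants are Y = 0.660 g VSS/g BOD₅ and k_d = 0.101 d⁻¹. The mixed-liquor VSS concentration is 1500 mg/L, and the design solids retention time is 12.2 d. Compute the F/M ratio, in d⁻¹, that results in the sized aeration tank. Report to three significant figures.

F/M ≈ 0.291 d⁻¹

Steady-state biomass mass balance: V·X·(1 + k_d·θ_c) = Y·Q·(S₀ − S)·θ_c, so V = 0.660 × 37000 × (269 − 12.8) × 12.2 / [1500 × (1 + 0.101 × 12.2)] = 7.63×10^7 / 3348 = 22796 m³.
F/M = applied load / biomass = Q·S₀/(V·X) = 37000 × 269 / (22796 × 1500) = 0.2911 d⁻¹.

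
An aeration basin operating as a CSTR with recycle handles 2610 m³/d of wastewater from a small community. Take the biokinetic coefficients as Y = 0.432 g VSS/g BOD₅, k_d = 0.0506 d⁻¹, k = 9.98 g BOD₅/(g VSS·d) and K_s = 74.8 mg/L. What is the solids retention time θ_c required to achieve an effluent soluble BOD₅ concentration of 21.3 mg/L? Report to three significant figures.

At the target effluent, Y k S/(K_s+S) = 0.432×9.98×21.3/96.10 = 0.9556 d⁻¹.
1/θ_c = 0.9556 − 0.0506 = 0.9050 d⁻¹, so θ_c = 1.105 d.

θ_c ≈ 1.10 d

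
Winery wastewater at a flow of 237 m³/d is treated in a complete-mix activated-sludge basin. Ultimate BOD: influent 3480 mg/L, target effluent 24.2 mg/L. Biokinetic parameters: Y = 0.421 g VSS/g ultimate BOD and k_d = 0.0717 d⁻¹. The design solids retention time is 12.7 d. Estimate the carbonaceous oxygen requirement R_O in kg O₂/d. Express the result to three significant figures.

Y_obs = Y / (1 + k_d θ_c) = 0.421 / (1 + 0.0717 × 12.7) = 0.421 / 1.911 = 0.2204.
Substrate removed = Q·(S₀ − S) = 237 m³/d × (3480 − 24.2) g/m³ = 8.19×10^5 g/d = 819.0 kg/d.
P_X = Y_obs·Q·(S₀ − S) = 0.2204 × 819.0 = 180.5 kg VSS/d.
Carbonaceous O₂ demand = substrate oxidised − cell-mass equivalent = 819.0 − 1.42 × 180.5 = 562.8 kg O₂/d.

R_O ≈ 563 kg O₂/d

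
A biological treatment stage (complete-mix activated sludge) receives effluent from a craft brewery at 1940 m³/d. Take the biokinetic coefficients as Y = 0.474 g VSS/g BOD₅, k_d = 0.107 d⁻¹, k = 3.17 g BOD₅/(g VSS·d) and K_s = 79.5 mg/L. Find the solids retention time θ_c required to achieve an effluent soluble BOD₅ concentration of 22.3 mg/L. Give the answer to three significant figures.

θ_c ≈ 4.50 d

From 1/θ_c = Y·k·S/(K_s + S) − k_d: Y·k·S/(K_s+S) = 0.474 × 3.17 × 22.3 / (79.5 + 22.3) = 0.3292 d⁻¹.
Then 1/θ_c = μ − k_d = 0.3292 − 0.107 = 0.2222 d⁻¹, giving θ_c = 4.501 d.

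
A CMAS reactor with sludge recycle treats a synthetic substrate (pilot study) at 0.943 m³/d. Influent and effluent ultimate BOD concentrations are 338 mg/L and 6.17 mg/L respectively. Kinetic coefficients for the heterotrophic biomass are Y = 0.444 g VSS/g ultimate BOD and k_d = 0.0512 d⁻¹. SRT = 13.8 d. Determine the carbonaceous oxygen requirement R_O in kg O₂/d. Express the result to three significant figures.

R_O ≈ 0.197 kg O₂/d

Y_obs = Y / (1 + k_d θ_c) = 0.444 / (1 + 0.0512 × 13.8) = 0.444 / 1.707 = 0.2602.
Mass of ultimate BOD removed per day: Q(S₀ − S) = 0.943 × 331.8 g/m³ = 0.3129 kg/d.
Biomass synthesised: P_X = Y_obs × 0.3129 = 0.08141 kg VSS/d.
Carbonaceous O₂ demand = substrate oxidised − cell-mass equivalent = 0.3129 − 1.42 × 0.08141 = 0.1973 kg O₂/d.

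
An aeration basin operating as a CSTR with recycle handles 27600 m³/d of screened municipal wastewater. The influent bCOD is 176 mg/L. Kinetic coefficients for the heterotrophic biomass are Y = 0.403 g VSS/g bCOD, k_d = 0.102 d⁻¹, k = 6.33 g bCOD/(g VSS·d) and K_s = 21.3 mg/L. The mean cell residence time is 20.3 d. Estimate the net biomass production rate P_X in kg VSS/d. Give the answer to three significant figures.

P_X ≈ 633 kg VSS/d

From the Monod/SRT balance for a CMAS, S = K_s·(1+k_d θ_c)/[θ_c·(Y k − k_d) − 1] = 21.3 × (1 + 0.102 × 20.3) / [20.3 × (0.403 × 6.33 − 0.102) − 1] = 65.40 / 48.71 = 1.343 mg/L.
Y_obs = Y / (1 + k_d θ_c) = 0.403 / (1 + 0.102 × 20.3) = 0.403 / 3.071 = 0.1312.
Substrate removed = Q·(S₀ − S) = 27600 m³/d × (176 − 1.34) g/m³ = 4.82×10^6 g/d = 4821 kg/d.
So the net sludge growth is P_X = 0.1312 × 4821 = 632.7 kg VSS/d.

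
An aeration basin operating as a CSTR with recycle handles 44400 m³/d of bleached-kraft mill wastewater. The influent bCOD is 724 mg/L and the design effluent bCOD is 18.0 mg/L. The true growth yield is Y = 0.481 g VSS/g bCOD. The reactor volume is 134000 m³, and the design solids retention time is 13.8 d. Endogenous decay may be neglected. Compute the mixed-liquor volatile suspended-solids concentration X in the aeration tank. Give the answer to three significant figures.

X ≈ 1550 mg/L

X = Y·Q·ΔS·θ_c / V = 0.481 × 44400 × (724 − 18.0) × 13.8 / 134000 = 1553 mg/L.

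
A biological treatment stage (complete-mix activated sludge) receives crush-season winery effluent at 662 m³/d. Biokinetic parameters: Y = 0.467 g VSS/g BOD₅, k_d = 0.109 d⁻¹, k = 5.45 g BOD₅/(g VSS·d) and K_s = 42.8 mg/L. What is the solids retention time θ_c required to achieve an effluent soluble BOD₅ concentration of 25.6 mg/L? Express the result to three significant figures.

θ_c ≈ 1.19 d

Specific growth rate at S = 25.6 mg/L: μ = YkS/(K_s+S) = 0.467·5.45·25.6/(42.8+25.6) = 0.9526 d⁻¹.
Then 1/θ_c = μ − k_d = 0.9526 − 0.109 = 0.8436 d⁻¹, giving θ_c = 1.185 d.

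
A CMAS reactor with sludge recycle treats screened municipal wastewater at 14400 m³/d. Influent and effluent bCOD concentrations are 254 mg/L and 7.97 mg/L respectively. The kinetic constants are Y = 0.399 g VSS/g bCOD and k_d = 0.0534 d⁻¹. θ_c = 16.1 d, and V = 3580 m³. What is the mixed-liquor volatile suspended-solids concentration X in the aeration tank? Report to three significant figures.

From V·X·(1 + k_d·θ_c) = Y·Q·(S₀ − S)·θ_c: X = 0.399 × 14400 × (254 − 7.97) × 16.1 / [3580 × (1 + 0.0534 × 16.1)] = 3418 mg/L.

X ≈ 3420 mg/L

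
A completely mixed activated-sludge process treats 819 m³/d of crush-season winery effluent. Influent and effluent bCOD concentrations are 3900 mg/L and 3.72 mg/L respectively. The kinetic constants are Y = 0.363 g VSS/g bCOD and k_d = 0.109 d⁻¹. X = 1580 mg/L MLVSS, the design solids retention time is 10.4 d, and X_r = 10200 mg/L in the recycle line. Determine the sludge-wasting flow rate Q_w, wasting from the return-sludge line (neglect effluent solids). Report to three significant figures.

Steady-state biomass mass balance: V·X·(1 + k_d·θ_c) = Y·Q·(S₀ − S)·θ_c, so V = 0.363 × 819 × (3900 − 3.72) × 10.4 / [1580 × (1 + 0.109 × 10.4)] = 1.2×10^7 / 3371 = 3574 m³.
Q_w = (V·X)/(θ_c X_r) = 3574 × 1580 / (10.4 × 10200) = 53.23 m³/d.

Q_w ≈ 53.2 m³/d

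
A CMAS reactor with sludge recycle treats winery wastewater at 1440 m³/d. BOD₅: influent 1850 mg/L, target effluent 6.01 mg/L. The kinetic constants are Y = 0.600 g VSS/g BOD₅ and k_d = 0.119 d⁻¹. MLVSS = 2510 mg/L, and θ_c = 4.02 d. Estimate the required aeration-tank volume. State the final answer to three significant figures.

Rearranging the biomass balance for a CMAS with decay, V = Y·Q·ΔS·θ_c / [X·(1+k_d θ_c)] = 0.600 × 1440 × (1850 − 6.01) × 4.02 / [2510 × (1 + 0.119 × 4.02)] = 6.4×10^6 / 3711 = 1726 m³.

V ≈ 1730 m³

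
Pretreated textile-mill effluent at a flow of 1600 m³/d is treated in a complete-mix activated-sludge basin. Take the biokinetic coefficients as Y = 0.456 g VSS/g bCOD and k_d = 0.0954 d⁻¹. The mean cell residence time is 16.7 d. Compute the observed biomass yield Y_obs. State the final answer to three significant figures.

Correct the yield for decay: Y_obs = Y/(1 + k_d θ_c) = 0.456 / (1 + 0.0954 × 16.7) = 0.456 / 2.593 = 0.1758.

Y_obs ≈ 0.176 g VSS/g bCOD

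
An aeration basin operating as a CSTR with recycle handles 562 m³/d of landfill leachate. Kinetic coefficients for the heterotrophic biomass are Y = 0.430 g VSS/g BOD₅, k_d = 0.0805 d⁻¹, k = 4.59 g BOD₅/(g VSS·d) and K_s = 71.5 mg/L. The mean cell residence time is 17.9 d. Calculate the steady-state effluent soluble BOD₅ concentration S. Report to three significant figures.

S ≈ 5.31 mg/L

Effluent substrate depends only on kinetics and SRT: S = K_s(1 + k_d θ_c) / [θ_c(Yk − k_d) − 1] = 71.5 × (1 + 0.0805 × 17.9) / [17.9 × (0.430 × 4.59 − 0.0805) − 1] = 174.5 / 32.89 = 5.307 mg/L.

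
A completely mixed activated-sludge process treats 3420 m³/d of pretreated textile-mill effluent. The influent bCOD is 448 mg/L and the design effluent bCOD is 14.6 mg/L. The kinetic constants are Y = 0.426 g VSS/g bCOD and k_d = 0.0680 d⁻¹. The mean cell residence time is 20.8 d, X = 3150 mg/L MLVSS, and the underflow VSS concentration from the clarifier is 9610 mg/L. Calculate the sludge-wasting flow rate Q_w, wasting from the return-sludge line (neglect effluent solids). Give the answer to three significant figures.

Q_w ≈ 27.2 m³/d

Steady-state biomass mass balance: V·X·(1 + k_d·θ_c) = Y·Q·(S₀ − S)·θ_c, so V = 0.426 × 3420 × (448 − 14.6) × 20.8 / [3150 × (1 + 0.0680 × 20.8)] = 1.31×10^7 / 7605 = 1727 m³.
Q_w = (V·X)/(θ_c X_r) = 1727 × 3150 / (20.8 × 9610) = 27.21 m³/d.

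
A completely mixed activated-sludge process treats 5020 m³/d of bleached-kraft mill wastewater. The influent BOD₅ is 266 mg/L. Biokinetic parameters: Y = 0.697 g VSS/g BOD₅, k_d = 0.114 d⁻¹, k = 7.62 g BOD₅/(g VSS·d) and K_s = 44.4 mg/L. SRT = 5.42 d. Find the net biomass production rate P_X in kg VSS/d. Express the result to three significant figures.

P_X ≈ 570 kg VSS/d

Effluent substrate depends only on kinetics and SRT: S = K_s(1 + k_d θ_c) / [θ_c(Yk − k_d) − 1] = 44.4 × (1 + 0.114 × 5.42) / [5.42 × (0.697 × 7.62 − 0.114) − 1] = 71.83 / 27.17 = 2.644 mg/L.
The observed yield is Y_obs = Y/(1 + k_d·θ_c) = 0.697 / (1 + 0.114 × 5.42) = 0.697 / 1.618 = 0.4308 g VSS per g BOD₅ removed.
Q·(S₀ − S) = 5020 × (266 − 2.64) × 10⁻³ = 1322 kg/d removed.
Biomass produced: P_X = Y_obs·Q·ΔS = 0.4308 × 1322 ≈ 569.6 kg VSS/d.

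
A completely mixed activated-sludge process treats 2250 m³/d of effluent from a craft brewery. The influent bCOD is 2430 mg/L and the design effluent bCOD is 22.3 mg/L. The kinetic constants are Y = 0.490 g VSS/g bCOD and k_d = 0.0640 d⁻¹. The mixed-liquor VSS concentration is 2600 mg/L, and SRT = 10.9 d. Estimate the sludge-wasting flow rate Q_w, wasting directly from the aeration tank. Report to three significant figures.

Q_w ≈ 601 m³/d

Rearranging the biomass balance for a CMAS with decay, V = Y·Q·ΔS·θ_c / [X·(1+k_d θ_c)] = 0.490 × 2250 × (2430 − 22.3) × 10.9 / [2600 × (1 + 0.0640 × 10.9)] = 2.89×10^7 / 4414 = 6555 m³.
For wasting at MLVSS concentration, Q_w = V/θ_c = 6555/10.9 = 601.4 m³/d.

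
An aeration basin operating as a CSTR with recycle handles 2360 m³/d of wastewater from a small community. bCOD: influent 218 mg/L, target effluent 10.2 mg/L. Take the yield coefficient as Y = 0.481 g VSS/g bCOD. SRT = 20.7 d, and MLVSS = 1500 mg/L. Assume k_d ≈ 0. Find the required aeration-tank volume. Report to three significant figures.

Biomass mass balance (decay neglected): V·X = Y·Q·(S₀ − S)·θ_c, so V = 0.481 × 2360 × (218 − 10.2) × 20.7 / 1500 = 3255 m³.

V ≈ 3260 m³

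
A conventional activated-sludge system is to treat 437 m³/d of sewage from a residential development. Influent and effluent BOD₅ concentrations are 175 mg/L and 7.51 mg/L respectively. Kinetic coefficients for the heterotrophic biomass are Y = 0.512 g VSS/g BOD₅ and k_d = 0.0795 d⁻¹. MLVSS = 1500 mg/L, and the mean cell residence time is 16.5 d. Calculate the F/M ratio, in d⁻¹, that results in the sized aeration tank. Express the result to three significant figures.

F/M ≈ 0.286 d⁻¹

From the SRT design equation V = Y Q (S₀−S) θ_c / [X (1 + k_d θ_c)] = 0.512 × 437 × (175 − 7.51) × 16.5 / [1500 × (1 + 0.0795 × 16.5)] = 6.18×10^5 / 3468 = 178.3 m³.
F/M = applied load / biomass = Q·S₀/(V·X) = 437 × 175 / (178.3 × 1500) = 0.2859 d⁻¹.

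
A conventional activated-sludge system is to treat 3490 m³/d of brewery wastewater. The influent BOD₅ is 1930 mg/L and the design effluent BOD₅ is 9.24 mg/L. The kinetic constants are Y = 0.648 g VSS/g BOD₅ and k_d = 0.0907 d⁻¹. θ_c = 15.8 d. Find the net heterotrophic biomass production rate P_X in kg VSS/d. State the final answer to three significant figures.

Correct the yield for decay: Y_obs = Y/(1 + k_d θ_c) = 0.648 / (1 + 0.0907 × 15.8) = 0.648 / 2.433 = 0.2663.
Q·(S₀ − S) = 3490 × (1930 − 9.24) × 10⁻³ = 6703 kg/d removed.
So the net sludge growth is P_X = 0.2663 × 6703 = 1785 kg VSS/d.

P_X ≈ 1790 kg VSS/d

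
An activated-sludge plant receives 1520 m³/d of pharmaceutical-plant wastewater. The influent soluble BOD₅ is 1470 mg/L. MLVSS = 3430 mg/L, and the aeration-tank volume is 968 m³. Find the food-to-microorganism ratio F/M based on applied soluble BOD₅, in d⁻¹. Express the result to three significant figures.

F/M ≈ 0.673 d⁻¹

F/M = applied load / biomass = Q·S₀/(V·X) = 1520 × 1470 / (968.0 × 3430) = 0.6730 d⁻¹.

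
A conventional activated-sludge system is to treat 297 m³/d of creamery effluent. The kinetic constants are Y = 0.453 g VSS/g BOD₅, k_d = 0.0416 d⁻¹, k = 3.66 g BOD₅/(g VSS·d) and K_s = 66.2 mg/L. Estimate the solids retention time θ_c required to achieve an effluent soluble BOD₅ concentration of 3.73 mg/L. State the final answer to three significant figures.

At the target effluent, Y k S/(K_s+S) = 0.453×3.66×3.73/69.93 = 0.08844 d⁻¹.
θ_c = 1/(μ − k_d) = 1/(0.08844 − 0.0416) = 1/0.04684 = 21.35 d.

θ_c ≈ 21.4 d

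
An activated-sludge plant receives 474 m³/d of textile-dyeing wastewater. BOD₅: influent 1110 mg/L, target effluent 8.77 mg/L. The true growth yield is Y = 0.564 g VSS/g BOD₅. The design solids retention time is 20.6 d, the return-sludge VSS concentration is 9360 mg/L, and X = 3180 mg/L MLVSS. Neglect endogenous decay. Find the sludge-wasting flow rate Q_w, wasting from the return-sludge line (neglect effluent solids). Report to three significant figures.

Q_w ≈ 31.5 m³/d

V·X = Y·Q·ΔS·θ_c gives V = 0.564 × 474 × (1110 − 8.77) × 20.6 / 3180 = 1907 m³.
Wasting from the return line (neglecting effluent solids): Q_w = V·X / (θ_c·X_r) = 1907 × 3180 / (20.6 × 9360) = 31.45 m³/d.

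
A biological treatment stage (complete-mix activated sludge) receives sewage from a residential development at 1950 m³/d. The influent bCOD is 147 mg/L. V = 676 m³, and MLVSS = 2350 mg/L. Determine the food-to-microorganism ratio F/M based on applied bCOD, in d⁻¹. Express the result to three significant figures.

F/M ≈ 0.180 d⁻¹

Food-to-microorganism ratio F/M = Q S₀ / (V X) = 1950 × 147 / (676.0 × 2350) = 0.1804 d⁻¹.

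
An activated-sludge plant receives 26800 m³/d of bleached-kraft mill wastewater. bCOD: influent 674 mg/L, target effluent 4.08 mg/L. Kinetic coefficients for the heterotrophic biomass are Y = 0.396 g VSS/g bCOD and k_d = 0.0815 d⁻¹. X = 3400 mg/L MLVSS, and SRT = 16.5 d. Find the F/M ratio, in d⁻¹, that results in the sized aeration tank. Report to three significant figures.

Rearranging the biomass balance for a CMAS with decay, V = Y·Q·ΔS·θ_c / [X·(1+k_d θ_c)] = 0.396 × 26800 × (674 − 4.08) × 16.5 / [3400 × (1 + 0.0815 × 16.5)] = 1.17×10^8 / 7972 = 14715 m³.
Food-to-microorganism ratio F/M = Q S₀ / (V X) = 26800 × 674 / (14715 × 3400) = 0.3610 d⁻¹.

F/M ≈ 0.361 d⁻¹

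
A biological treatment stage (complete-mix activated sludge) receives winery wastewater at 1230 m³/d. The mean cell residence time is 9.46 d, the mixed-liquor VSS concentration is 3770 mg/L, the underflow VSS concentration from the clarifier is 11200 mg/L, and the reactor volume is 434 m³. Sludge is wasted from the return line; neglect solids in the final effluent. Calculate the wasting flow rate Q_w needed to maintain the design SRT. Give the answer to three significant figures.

Q_w ≈ 15.4 m³/d

Q_w = (V·X)/(θ_c X_r) = 434.0 × 3770 / (9.46 × 11200) = 15.44 m³/d.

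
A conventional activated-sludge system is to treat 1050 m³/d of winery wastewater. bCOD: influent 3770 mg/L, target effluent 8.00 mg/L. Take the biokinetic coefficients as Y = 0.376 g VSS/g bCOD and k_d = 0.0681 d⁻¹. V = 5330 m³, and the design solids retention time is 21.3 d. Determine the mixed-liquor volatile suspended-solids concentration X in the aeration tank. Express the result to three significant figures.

X ≈ 2420 mg/L

X = Y·Q·ΔS·θ_c / [V·(1 + k_d θ_c)] = 0.376 × 1050 × (3770 − 8.00) × 21.3 / [5330 × (1 + 0.0681 × 21.3)] = 2422 mg/L.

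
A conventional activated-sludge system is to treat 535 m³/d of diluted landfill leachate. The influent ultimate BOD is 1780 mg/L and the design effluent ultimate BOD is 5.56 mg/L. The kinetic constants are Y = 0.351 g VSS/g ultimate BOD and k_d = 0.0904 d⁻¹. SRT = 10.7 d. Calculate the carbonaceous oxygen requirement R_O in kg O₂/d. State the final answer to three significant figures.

The observed yield is Y_obs = Y/(1 + k_d·θ_c) = 0.351 / (1 + 0.0904 × 10.7) = 0.351 / 1.967 = 0.1784 g VSS per g ultimate BOD removed.
Mass of ultimate BOD removed per day: Q(S₀ − S) = 535 × 1774 g/m³ = 949.3 kg/d.
P_X = Y_obs·Q·(S₀ − S) = 0.1784 × 949.3 = 169.4 kg VSS/d.
Carbonaceous O₂ demand = substrate oxidised − cell-mass equivalent = 949.3 − 1.42 × 169.4 = 708.8 kg O₂/d.

R_O ≈ 709 kg O₂/d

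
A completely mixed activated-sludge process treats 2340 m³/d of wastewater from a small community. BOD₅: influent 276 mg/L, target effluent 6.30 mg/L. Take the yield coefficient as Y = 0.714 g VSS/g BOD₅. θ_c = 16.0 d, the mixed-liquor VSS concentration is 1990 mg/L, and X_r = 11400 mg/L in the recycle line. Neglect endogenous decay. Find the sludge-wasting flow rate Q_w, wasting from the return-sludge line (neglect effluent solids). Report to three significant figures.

With k_d = 0 the design equation reduces to V = Y Q (S₀−S) θ_c / X = 0.714 × 2340 × (276 − 6.30) × 16.0 / 1990 = 3623 m³.
θ_c = V·X/(Q_w·X_r) when wasting from the recycle, so Q_w = V·X/(θ_c·X_r) = 3623 × 1990 / (16.0 × 11400) = 39.53 m³/d.

Q_w ≈ 39.5 m³/d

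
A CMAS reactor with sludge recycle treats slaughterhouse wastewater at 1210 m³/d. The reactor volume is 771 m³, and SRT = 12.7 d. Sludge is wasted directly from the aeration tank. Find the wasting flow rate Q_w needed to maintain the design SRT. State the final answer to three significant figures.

With mixed-liquor wasting, θ_c = V/Q_w, so Q_w = V/θ_c = 771.0/12.7 = 60.71 m³/d.

Q_w ≈ 60.7 m³/d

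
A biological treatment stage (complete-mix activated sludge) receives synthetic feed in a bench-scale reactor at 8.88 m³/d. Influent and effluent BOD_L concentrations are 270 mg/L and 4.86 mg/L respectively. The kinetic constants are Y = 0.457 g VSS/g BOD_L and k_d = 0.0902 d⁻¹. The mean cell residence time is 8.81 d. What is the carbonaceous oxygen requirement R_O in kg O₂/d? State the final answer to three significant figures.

R_O ≈ 1.50 kg O₂/d

Y_obs = Y / (1 + k_d θ_c) = 0.457 / (1 + 0.0902 × 8.81) = 0.457 / 1.795 = 0.2546.
Mass of BOD_L removed per day: Q(S₀ − S) = 8.88 × 265.1 g/m³ = 2.354 kg/d.
Biomass synthesised: P_X = Y_obs × 2.354 = 0.5995 kg VSS/d.
R_O = Q·ΔS − 1.42 P_X = 2.354 − 0.8514 = 1.503 kg O₂/d.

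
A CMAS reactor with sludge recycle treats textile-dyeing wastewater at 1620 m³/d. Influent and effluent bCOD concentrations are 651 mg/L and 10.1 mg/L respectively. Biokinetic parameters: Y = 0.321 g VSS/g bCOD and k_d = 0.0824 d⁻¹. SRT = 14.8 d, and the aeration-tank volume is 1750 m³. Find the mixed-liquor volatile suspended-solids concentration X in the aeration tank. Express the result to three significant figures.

X ≈ 1270 mg/L

X = Y·Q·ΔS·θ_c / [V·(1 + k_d θ_c)] = 0.321 × 1620 × (651 − 10.1) × 14.8 / [1750 × (1 + 0.0824 × 14.8)] = 1270 mg/L.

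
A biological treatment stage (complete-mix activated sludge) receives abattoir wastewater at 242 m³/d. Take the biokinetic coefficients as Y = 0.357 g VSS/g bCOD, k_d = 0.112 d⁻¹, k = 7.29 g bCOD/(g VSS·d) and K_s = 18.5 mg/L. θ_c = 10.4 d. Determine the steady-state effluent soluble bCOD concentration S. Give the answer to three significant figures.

S ≈ 1.61 mg/L

Effluent substrate depends only on kinetics and SRT: S = K_s(1 + k_d θ_c) / [θ_c(Yk − k_d) − 1] = 18.5 × (1 + 0.112 × 10.4) / [10.4 × (0.357 × 7.29 − 0.112) − 1] = 40.05 / 24.90 = 1.608 mg/L.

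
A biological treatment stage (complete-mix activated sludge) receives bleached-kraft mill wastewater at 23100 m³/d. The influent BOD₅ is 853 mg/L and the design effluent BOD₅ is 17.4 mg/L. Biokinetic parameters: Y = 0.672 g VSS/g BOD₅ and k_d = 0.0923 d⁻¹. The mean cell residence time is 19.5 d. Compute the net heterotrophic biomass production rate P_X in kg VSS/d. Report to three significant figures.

P_X ≈ 4630 kg VSS/d

Y_obs = Y / (1 + k_d θ_c) = 0.672 / (1 + 0.0923 × 19.5) = 0.672 / 2.800 = 0.2400.
ΔS = 853 − 17.4 = 835.6 mg/L, so the substrate removal rate is 23100 × 835.6/1000 = 19302 kg BOD₅/d.
So the net sludge growth is P_X = 0.2400 × 19302 = 4633 kg VSS/d.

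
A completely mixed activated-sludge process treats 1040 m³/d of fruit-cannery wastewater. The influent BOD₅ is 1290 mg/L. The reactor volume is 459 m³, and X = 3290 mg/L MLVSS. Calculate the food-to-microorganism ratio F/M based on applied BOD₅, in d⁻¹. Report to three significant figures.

F/M = applied load / biomass = Q·S₀/(V·X) = 1040 × 1290 / (459.0 × 3290) = 0.8884 d⁻¹.

F/M ≈ 0.888 d⁻¹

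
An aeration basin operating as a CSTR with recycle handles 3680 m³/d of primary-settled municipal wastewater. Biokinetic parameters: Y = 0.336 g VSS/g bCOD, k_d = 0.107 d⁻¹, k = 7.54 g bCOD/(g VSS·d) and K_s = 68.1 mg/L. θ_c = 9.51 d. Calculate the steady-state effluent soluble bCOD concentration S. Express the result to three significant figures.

S ≈ 6.22 mg/L

For a completely mixed reactor with recycle the Lawrence–McCarty relation gives S = K_s·(1 + k_d·θ_c) / [θ_c·(Y·k − k_d) − 1] = 68.1 × (1 + 0.107 × 9.51) / [9.51 × (0.336 × 7.54 − 0.107) − 1] = 137.4 / 22.08 = 6.224 mg/L.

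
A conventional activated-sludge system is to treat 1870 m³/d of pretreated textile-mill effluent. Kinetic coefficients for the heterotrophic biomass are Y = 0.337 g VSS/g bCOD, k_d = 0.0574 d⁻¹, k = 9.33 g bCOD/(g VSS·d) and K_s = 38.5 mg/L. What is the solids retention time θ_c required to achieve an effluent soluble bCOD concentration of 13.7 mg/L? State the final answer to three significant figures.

θ_c ≈ 1.30 d

From 1/θ_c = Y·k·S/(K_s + S) − k_d: Y·k·S/(K_s+S) = 0.337 × 9.33 × 13.7 / (38.5 + 13.7) = 0.8252 d⁻¹.
1/θ_c = 0.8252 − 0.0574 = 0.7678 d⁻¹, so θ_c = 1.302 d.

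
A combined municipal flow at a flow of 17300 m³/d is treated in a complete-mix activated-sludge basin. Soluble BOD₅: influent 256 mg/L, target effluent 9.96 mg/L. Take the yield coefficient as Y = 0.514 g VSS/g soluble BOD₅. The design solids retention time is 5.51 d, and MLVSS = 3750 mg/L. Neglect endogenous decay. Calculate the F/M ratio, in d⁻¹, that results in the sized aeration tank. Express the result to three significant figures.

F/M ≈ 0.367 d⁻¹

V·X = Y·Q·ΔS·θ_c gives V = 0.514 × 17300 × (256 − 9.96) × 5.51 / 3750 = 3215 m³.
Food-to-microorganism ratio F/M = Q S₀ / (V X) = 17300 × 256 / (3215 × 3750) = 0.3674 d⁻¹.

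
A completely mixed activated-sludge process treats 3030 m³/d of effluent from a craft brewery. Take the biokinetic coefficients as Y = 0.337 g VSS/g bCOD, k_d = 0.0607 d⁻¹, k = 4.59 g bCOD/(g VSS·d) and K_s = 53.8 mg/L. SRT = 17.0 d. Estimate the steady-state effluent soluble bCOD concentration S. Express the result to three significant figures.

From the Monod/SRT balance for a CMAS, S = K_s·(1+k_d θ_c)/[θ_c·(Y k − k_d) − 1] = 53.8 × (1 + 0.0607 × 17.0) / [17.0 × (0.337 × 4.59 − 0.0607) − 1] = 109.3 / 24.26 = 4.505 mg/L.

S ≈ 4.51 mg/L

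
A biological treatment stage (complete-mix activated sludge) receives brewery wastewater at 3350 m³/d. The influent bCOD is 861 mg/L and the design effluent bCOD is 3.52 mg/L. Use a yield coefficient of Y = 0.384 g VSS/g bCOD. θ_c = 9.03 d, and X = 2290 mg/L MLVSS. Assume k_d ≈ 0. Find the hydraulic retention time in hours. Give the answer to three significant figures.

Biomass mass balance (decay neglected): V·X = Y·Q·(S₀ − S)·θ_c, so V = 0.384 × 3350 × (861 − 3.52) × 9.03 / 2290 = 4350 m³.
τ = V/Q = 4350/3350 = 1.298 d, or 31.16 h.

τ ≈ 31.2 h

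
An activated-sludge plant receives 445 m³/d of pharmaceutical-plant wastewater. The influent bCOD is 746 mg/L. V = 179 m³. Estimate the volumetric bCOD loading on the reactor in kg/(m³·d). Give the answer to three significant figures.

L_v ≈ 1.85 kg bCOD/(m³·d)

Applied bCOD load per unit volume = Q·S₀/V = (445 × 746/1000)/179.0 = 1.855 kg bCOD·m⁻³·d⁻¹.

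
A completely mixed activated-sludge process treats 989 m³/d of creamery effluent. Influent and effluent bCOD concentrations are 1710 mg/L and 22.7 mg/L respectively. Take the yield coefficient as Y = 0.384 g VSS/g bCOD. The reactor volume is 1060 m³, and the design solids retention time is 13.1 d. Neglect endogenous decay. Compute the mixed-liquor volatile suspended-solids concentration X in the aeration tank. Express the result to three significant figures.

X = Y·Q·ΔS·θ_c / V = 0.384 × 989 × (1710 − 22.7) × 13.1 / 1060 = 7919 mg/L.

X ≈ 7920 mg/L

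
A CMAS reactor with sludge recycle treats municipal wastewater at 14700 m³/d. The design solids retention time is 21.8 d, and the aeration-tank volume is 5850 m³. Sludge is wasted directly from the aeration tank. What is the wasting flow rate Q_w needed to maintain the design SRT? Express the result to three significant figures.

Q_w ≈ 268 m³/d

For wasting at MLVSS concentration, Q_w = V/θ_c = 5850/21.8 = 268.3 m³/d.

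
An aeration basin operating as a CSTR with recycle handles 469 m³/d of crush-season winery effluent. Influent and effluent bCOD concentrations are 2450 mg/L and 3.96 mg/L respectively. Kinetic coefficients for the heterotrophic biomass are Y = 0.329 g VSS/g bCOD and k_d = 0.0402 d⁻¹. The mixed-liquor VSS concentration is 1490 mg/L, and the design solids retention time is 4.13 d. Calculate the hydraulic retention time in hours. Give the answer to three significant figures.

τ ≈ 45.9 h

From the SRT design equation V = Y Q (S₀−S) θ_c / [X (1 + k_d θ_c)] = 0.329 × 469 × (2450 − 3.96) × 4.13 / [1490 × (1 + 0.0402 × 4.13)] = 1.56×10^6 / 1737 = 897.2 m³.
HRT = V/Q = 897.2 m³ / 469 m³·d⁻¹ = 1.913 d × 24 = 45.91 h.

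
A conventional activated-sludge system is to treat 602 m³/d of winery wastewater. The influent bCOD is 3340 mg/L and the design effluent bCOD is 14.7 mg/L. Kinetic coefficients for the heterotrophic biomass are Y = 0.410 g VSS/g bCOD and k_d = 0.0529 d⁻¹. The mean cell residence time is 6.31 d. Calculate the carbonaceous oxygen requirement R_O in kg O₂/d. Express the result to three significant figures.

Y_obs = Y / (1 + k_d θ_c) = 0.410 / (1 + 0.0529 × 6.31) = 0.410 / 1.334 = 0.3074.
ΔS = 3340 − 14.7 = 3325 mg/L, so the substrate removal rate is 602 × 3325/1000 = 2002 kg bCOD/d.
Biomass synthesised: P_X = Y_obs × 2002 = 615.3 kg VSS/d.
Carbonaceous O₂ demand = substrate oxidised − cell-mass equivalent = 2002 − 1.42 × 615.3 = 1128 kg O₂/d.

R_O ≈ 1130 kg O₂/d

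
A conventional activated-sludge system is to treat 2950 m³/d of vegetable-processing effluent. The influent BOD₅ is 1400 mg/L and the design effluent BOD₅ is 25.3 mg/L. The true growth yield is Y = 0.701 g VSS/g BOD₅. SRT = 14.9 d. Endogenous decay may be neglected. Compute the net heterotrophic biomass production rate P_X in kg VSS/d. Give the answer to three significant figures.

P_X ≈ 2840 kg VSS/d

No decay correction is needed, so Y_obs = Y = 0.701.
Q·(S₀ − S) = 2950 × (1400 − 25.3) × 10⁻³ = 4055 kg/d removed.
So the net sludge growth is P_X = 0.7010 × 4055 = 2843 kg VSS/d.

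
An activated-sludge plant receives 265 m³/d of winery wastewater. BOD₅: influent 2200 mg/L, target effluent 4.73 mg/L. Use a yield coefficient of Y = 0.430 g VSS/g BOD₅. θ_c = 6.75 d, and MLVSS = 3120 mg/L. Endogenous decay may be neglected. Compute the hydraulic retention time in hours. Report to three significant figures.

V·X = Y·Q·ΔS·θ_c gives V = 0.430 × 265 × (2200 − 4.73) × 6.75 / 3120 = 541.2 m³.
HRT = V/Q = 541.2 m³ / 265 m³·d⁻¹ = 2.042 d × 24 = 49.01 h.

τ ≈ 49.0 h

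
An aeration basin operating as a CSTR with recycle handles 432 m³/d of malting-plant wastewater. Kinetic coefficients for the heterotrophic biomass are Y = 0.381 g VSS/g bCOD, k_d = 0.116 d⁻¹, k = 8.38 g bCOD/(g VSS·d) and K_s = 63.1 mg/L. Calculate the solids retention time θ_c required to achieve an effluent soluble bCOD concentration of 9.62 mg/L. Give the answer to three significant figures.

θ_c ≈ 3.26 d

At the target effluent, Y k S/(K_s+S) = 0.381×8.38×9.62/72.72 = 0.4224 d⁻¹.
Then 1/θ_c = μ − k_d = 0.4224 − 0.116 = 0.3064 d⁻¹, giving θ_c = 3.264 d.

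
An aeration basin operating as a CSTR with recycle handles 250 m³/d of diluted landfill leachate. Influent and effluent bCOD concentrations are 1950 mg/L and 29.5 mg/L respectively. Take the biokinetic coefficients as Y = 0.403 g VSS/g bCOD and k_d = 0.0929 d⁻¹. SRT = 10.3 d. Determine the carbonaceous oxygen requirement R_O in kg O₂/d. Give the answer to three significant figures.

Observed yield with endogenous decay: Y_obs = Y / (1 + k_d·θ_c) = 0.403 / (1 + 0.0929 × 10.3) = 0.403 / 1.957 = 0.2059 g VSS/g bCOD.
ΔS = 1950 − 29.5 = 1920 mg/L, so the substrate removal rate is 250 × 1920/1000 = 480.1 kg bCOD/d.
Biomass synthesised: P_X = Y_obs × 480.1 = 98.88 kg VSS/d.
Carbonaceous O₂ demand = substrate oxidised − cell-mass equivalent = 480.1 − 1.42 × 98.88 = 339.7 kg O₂/d.

R_O ≈ 340 kg O₂/d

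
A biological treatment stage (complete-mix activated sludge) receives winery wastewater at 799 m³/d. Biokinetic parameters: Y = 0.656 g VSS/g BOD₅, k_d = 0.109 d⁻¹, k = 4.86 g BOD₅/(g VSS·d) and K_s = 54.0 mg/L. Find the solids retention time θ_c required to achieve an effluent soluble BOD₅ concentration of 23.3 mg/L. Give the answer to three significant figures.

θ_c ≈ 1.17 d

From 1/θ_c = Y·k·S/(K_s + S) − k_d: Y·k·S/(K_s+S) = 0.656 × 4.86 × 23.3 / (54.0 + 23.3) = 0.9610 d⁻¹.
Then 1/θ_c = μ − k_d = 0.9610 − 0.109 = 0.8520 d⁻¹, giving θ_c = 1.174 d.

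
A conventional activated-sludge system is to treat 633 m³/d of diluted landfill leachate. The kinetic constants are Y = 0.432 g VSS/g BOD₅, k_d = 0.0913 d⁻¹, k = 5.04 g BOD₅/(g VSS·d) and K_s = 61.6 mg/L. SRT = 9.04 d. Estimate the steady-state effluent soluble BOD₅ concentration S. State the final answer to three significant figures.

Effluent substrate depends only on kinetics and SRT: S = K_s(1 + k_d θ_c) / [θ_c(Yk − k_d) − 1] = 61.6 × (1 + 0.0913 × 9.04) / [9.04 × (0.432 × 5.04 − 0.0913) − 1] = 112.4 / 17.86 = 6.297 mg/L.

S ≈ 6.30 mg/L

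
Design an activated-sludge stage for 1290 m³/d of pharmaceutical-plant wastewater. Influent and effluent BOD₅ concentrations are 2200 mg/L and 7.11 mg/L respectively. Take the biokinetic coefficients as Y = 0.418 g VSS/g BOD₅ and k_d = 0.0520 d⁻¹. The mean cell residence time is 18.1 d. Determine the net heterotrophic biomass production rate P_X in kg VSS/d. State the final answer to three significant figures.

Correct the yield for decay: Y_obs = Y/(1 + k_d θ_c) = 0.418 / (1 + 0.0520 × 18.1) = 0.418 / 1.941 = 0.2153.
ΔS = 2200 − 7.11 = 2193 mg/L, so the substrate removal rate is 1290 × 2193/1000 = 2829 kg BOD₅/d.
P_X = Y_obs · Q(S₀ − S) = 0.2153 × 2829 = 609.1 kg VSS/d.

P_X ≈ 609 kg VSS/d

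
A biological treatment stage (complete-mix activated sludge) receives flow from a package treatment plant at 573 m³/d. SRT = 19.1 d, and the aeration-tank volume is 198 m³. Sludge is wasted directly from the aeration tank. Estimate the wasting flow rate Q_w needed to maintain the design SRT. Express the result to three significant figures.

Q_w ≈ 10.4 m³/d

With mixed-liquor wasting, θ_c = V/Q_w, so Q_w = V/θ_c = 198.0/19.1 = 10.37 m³/d.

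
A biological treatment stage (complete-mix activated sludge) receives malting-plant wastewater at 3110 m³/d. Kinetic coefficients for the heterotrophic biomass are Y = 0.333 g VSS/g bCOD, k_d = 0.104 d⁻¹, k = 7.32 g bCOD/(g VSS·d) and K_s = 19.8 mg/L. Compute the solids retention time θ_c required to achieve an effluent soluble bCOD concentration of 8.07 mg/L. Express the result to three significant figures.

θ_c ≈ 1.66 d

Specific growth rate at S = 8.07 mg/L: μ = YkS/(K_s+S) = 0.333·7.32·8.07/(19.8+8.07) = 0.7058 d⁻¹.
1/θ_c = 0.7058 − 0.104 = 0.6018 d⁻¹, so θ_c = 1.662 d.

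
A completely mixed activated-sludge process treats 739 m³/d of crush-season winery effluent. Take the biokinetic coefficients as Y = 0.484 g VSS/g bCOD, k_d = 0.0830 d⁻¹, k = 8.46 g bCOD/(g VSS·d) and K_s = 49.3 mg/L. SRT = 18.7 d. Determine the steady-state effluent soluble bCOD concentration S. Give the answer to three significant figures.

S ≈ 1.70 mg/L

From the Monod/SRT balance for a CMAS, S = K_s·(1+k_d θ_c)/[θ_c·(Y k − k_d) − 1] = 49.3 × (1 + 0.0830 × 18.7) / [18.7 × (0.484 × 8.46 − 0.0830) − 1] = 125.8 / 74.02 = 1.700 mg/L.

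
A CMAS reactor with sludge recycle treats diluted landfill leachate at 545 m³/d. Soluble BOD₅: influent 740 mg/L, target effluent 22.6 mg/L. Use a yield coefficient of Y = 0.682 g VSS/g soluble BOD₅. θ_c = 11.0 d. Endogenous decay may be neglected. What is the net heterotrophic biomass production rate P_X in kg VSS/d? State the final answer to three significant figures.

P_X ≈ 267 kg VSS/d

No decay correction is needed, so Y_obs = Y = 0.682.
Substrate removed = Q·(S₀ − S) = 545 m³/d × (740 − 22.6) g/m³ = 3.91×10^5 g/d = 391.0 kg/d.
P_X = Y_obs · Q(S₀ − S) = 0.6820 × 391.0 = 266.7 kg VSS/d.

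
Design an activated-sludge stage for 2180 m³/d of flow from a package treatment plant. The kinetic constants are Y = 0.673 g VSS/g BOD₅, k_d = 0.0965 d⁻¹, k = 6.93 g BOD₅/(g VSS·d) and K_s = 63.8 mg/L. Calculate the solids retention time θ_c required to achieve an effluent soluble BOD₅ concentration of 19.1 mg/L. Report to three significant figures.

θ_c ≈ 1.02 d

From 1/θ_c = Y·k·S/(K_s + S) − k_d: Y·k·S/(K_s+S) = 0.673 × 6.93 × 19.1 / (63.8 + 19.1) = 1.075 d⁻¹.
Then 1/θ_c = μ − k_d = 1.075 − 0.0965 = 0.9781 d⁻¹, giving θ_c = 1.022 d.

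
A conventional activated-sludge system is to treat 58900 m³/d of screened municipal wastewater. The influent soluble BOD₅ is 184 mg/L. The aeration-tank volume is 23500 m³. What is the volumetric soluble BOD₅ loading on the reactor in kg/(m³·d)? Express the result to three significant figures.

L_v ≈ 0.461 kg soluble BOD₅/(m³·d)

L_v = Q S₀ / V = 58900 × 184 × 10⁻³ / 23500 = 0.4612 kg/(m³·d).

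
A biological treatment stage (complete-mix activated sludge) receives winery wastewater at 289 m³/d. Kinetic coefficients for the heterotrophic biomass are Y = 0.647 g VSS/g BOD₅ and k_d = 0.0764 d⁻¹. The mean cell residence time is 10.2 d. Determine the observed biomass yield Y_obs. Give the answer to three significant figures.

Y_obs ≈ 0.364 g VSS/g BOD₅

Y_obs = Y / (1 + k_d θ_c) = 0.647 / (1 + 0.0764 × 10.2) = 0.647 / 1.779 = 0.3636.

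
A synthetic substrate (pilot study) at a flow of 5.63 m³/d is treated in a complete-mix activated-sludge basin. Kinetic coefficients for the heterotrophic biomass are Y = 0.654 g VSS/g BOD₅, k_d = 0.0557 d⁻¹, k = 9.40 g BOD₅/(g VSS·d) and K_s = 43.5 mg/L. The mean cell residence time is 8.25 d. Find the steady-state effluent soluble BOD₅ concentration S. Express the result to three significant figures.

S ≈ 1.29 mg/L

For a completely mixed reactor with recycle the Lawrence–McCarty relation gives S = K_s·(1 + k_d·θ_c) / [θ_c·(Y·k − k_d) − 1] = 43.5 × (1 + 0.0557 × 8.25) / [8.25 × (0.654 × 9.40 − 0.0557) − 1] = 63.49 / 49.26 = 1.289 mg/L.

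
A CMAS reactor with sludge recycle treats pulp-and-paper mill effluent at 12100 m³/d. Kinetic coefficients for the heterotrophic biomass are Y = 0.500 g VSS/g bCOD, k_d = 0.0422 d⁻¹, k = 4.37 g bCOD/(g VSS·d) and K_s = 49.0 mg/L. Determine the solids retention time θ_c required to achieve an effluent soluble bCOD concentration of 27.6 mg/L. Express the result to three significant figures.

θ_c ≈ 1.34 d

Specific growth rate at S = 27.6 mg/L: μ = YkS/(K_s+S) = 0.500·4.37·27.6/(49.0+27.6) = 0.7873 d⁻¹.
Then 1/θ_c = μ − k_d = 0.7873 − 0.0422 = 0.7451 d⁻¹, giving θ_c = 1.342 d.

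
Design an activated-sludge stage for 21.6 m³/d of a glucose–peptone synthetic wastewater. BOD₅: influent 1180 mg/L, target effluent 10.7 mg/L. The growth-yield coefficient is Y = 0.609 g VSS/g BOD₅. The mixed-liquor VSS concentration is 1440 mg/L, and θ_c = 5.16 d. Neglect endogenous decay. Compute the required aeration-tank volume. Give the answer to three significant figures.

With k_d = 0 the design equation reduces to V = Y Q (S₀−S) θ_c / X = 0.609 × 21.6 × (1180 − 10.7) × 5.16 / 1440 = 55.12 m³.

V ≈ 55.1 m³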